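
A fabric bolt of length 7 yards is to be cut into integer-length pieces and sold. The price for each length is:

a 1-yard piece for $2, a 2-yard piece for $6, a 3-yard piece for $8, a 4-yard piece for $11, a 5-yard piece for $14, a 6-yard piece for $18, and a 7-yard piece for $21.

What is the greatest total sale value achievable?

21

Let R[k] be the best obtainable value from length k. For each k, try every first piece i and keep the best of price[i] + R[k−i].
R[1] = 2
R[2] = max(2+2, 6+0) = 6
R[3] = max(2+6, 6+2, 8+0) = 8
R[4] = max(2+8, 6+6, 8+2, 11+0) = 12
R[5] = max(2+12, 6+8, 8+6, 11+2, 14+0) = 14
R[6] = max(2+14, 6+12, 8+8, 11+6, 14+2, 18+0) = 18
R[7] = max(2+18, 6+14, 8+12, …, 18+2, 21+0) = 21
Best is to sell the whole 7-yard piece uncut for $21.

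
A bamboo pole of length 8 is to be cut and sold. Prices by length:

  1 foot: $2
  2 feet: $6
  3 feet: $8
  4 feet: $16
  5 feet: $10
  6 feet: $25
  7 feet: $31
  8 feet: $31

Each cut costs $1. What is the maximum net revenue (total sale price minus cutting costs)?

Consider every possible first cut. net[k] is the best of p[i]+net[k−i] over all sellable i≤k, charging 1 whenever i<k.
net[1] = 2
net[2] = max(2+2-1, 6+0) = 6
net[3] = max(2+6-1, 6+2-1, 8+0) = 8
net[4] = max(2+8-1, 6+6-1, 8+2-1, 16+0) = 16
net[5] = max(2+16-1, 6+8-1, 8+6-1, 16+2-1, 10+0) = 17
net[6] = max(2+17-1, 6+16-1, 8+8-1, 16+6-1, 10+2-1, 25+0) = 25
net[7] = max(2+25-1, 6+17-1, 8+16-1, …, 25+2-1, 31+0) = 31
net[8] = max(2+31-1, 6+25-1, 8+17-1, …, 31+2-1, 31+0) = 32
One optimal plan: pieces 7 + 1 (1 cut) → $33 − $1 = $32.

32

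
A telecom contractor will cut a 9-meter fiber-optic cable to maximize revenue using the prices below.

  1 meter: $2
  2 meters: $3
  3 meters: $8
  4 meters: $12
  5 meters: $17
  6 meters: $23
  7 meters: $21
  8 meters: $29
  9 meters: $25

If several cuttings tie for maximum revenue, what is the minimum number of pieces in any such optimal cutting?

2

Consider every possible first cut. r[k] is the best of p[i]+r[k−i] over all sellable i≤k.
r[1] = 2
r[2] = max(2+2, 3+0) = 4
r[3] = max(2+4, 3+2, 8+0) = 8
r[4] = max(2+8, 3+4, 8+2, 12+0) = 12
r[5] = max(2+12, 3+8, 8+4, 12+2, 17+0) = 17
r[6] = max(2+17, 3+12, 8+8, 12+4, 17+2, 23+0) = 23
r[7] = max(2+23, 3+17, 8+12, …, 23+2, 21+0) = 25
r[8] = max(2+25, 3+23, 8+17, …, 21+2, 29+0) = 29
r[9] = max(2+29, 3+25, 8+23, …, 29+2, 25+0) = 31
Maximum revenue is $31.
Now minimize piece count subject to staying optimal: for each k, pieces[k] = 1 + min over i with p[i]+r[k−i]=r[k] of pieces[k−i].
pieces[6] = 1
pieces[7] = 2
pieces[8] = 1
pieces[9] = 2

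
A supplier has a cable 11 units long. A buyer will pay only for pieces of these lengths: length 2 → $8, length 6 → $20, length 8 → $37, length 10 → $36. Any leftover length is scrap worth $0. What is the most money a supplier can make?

45

Build r[k] bottom-up: r[k] = max over allowed piece i of (p[i] + r[k−i]).
r[1] = 0
r[2] = 8
r[3] = 8
r[4] = 16  (first piece 2, then r[2]=8)
r[5] = 16
r[6] = max(8+16, 20+0) = 24
r[7] = max(8+16, 20+0) = 24
r[8] = max(8+24, 20+8, 37+0) = 37
r[9] = max(8+24, 20+8, 37+0) = 37
r[10] = max(8+37, 20+16, 37+8, 36+0) = 45
r[11] = max(8+37, 20+16, 37+8, 36+0) = 45
One optimal cutting: pieces 8 + 2 with 1 unit of scrap → $45.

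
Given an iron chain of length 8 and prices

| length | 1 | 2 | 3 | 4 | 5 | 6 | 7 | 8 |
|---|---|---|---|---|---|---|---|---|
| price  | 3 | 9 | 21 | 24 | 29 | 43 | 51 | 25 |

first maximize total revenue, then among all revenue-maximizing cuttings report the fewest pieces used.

2

Consider every possible first cut. r[k] is the best of p[i]+r[k−i] over all sellable i≤k.
r[1] = 3
r[2] = max(3+3, 9+0) = 9
r[3] = max(3+9, 9+3, 21+0) = 21
r[4] = max(3+21, 9+9, 21+3, 24+0) = 24
r[5] = max(3+24, 9+21, 21+9, 24+3, 29+0) = 30
r[6] = max(3+30, 9+24, 21+21, 24+9, 29+3, 43+0) = 43
r[7] = max(3+43, 9+30, 21+24, …, 43+3, 51+0) = 51
r[8] = max(3+51, 9+43, 21+30, …, 51+3, 25+0) = 54
Maximum revenue is $54.
Now minimize piece count subject to staying optimal: for each k, pieces[k] = 1 + min over i with p[i]+r[k−i]=r[k] of pieces[k−i].
pieces[5] = 2
pieces[6] = 1
pieces[7] = 1
pieces[8] = 2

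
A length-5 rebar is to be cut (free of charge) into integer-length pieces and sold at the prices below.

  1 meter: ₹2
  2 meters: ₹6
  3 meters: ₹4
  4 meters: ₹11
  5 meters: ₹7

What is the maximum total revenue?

14

Consider every possible first cut. v[k] is the best of p[i]+v[k−i] over all sellable i≤k.
v[1] = 2
v[2] = max(2+2, 6+0) = 6
v[3] = max(2+6, 6+2, 4+0) = 8
v[4] = max(2+8, 6+6, 4+2, 11+0) = 12
v[5] = max(2+12, 6+8, 4+6, 11+2, 7+0) = 14
One optimal cutting: 2 + 2 + 1 → ₹6 + ₹6 + ₹2 = ₹14.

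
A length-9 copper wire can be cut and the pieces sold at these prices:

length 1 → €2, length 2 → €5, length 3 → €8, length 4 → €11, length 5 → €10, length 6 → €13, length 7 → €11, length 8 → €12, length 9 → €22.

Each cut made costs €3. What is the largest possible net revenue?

22

Let net[k] be the best obtainable value from length k. For each k, try every first piece i and keep the best of price[i] + net[k−i] minus the 3 cut fee when i<k.
net[1] = 2
net[2] = 5
net[3] = 8
net[4] = 11
net[5] = 10  (first piece 1, then net[4]=11)
net[6] = 13  (first piece 2, then net[4]=11)
net[7] = 16  (first piece 3, then net[4]=11)
net[8] = 19  (first piece 4, then net[4]=11)
net[9] = 22
Best is to make no cuts and sell whole for €22.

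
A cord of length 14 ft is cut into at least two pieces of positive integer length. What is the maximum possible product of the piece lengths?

Let P[k] be the best product for length k (with at least one cut). For each first piece i, the rest contributes max(k−i, P[k−i]).
Small cases: P[2]=1, P[3]=2, P[4]=4, P[5]=6, P[6]=9, P[7]=12.
P[8] = max(1*12, 2*9, 3*6, …, 6*2, 7*1) = 18
P[9] = max(1*18, 2*12, 3*9, …, 7*2, 8*1) = 27
P[10] = max(1*27, 2*18, 3*12, …, 8*2, 9*1) = 36
P[11] = max(1*36, 2*27, 3*18, …, 9*2, 10*1) = 54
P[12] = max(1*54, 2*36, 3*27, …, 10*2, 11*1) = 81
P[13] = max(1*81, 2*54, 3*36, …, 11*2, 12*1) = 108
P[14] = max(1*108, 2*81, 3*54, …, 12*2, 13*1) = 162
One optimal split: 3 + 3 + 3 + 3 + 2; product 3*3*3*3*2 = 162.

162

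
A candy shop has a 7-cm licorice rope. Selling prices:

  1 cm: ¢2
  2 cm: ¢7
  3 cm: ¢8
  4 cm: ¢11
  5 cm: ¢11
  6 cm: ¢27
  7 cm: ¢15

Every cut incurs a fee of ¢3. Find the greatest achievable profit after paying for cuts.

Let net[k] be the best obtainable value from length k. For each k, try every first piece i and keep the best of price[i] + net[k−i] minus the 3 cut fee when i<k.
net[1] = 2
net[2] = 7
net[3] = 8
net[4] = 11  (first piece 2, then net[2]=7)
net[5] = 12  (first piece 2, then net[3]=8)
net[6] = 27
net[7] = 26  (first piece 1, then net[6]=27)
One optimal plan: pieces 6 + 1 (1 cut) → ¢29 − ¢3 = ¢26.

26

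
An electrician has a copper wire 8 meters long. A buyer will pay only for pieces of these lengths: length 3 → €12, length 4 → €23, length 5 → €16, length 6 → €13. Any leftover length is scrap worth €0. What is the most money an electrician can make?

46

Consider every possible first cut. best[k] is the best of p[i]+best[k−i] over all sellable i≤k.
best[1] = 0
best[2] = 0
best[3] = 12
best[4] = 23
best[5] = 23
best[6] = 24  (first piece 3, then best[3]=12)
best[7] = 35  (first piece 3, then best[4]=23)
best[8] = 46  (first piece 4, then best[4]=23)
One optimal cutting: 4 + 4 → €46.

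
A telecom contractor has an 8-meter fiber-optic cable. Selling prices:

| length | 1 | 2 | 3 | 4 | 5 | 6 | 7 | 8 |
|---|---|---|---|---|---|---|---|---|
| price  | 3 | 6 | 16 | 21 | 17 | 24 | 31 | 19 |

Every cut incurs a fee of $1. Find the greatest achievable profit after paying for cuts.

41

Consider every possible first cut. net[k] is the best of p[i]+net[k−i] over all sellable i≤k, charging 1 whenever i<k.
net[1] = 3
net[2] = 6
net[3] = 16
net[4] = 21
net[5] = 23  (first piece 1, then net[4]=21)
net[6] = 31  (first piece 3, then net[3]=16)
net[7] = 36  (first piece 3, then net[4]=21)
net[8] = 41  (first piece 4, then net[4]=21)
One optimal plan: pieces 4 + 4 (1 cut) → $42 − $1 = $41.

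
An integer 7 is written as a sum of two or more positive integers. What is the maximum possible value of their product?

Fill f[k] for k=2..7: at each k try every first piece i and multiply by the better of (k−i) uncut or f[k−i].
f[2] = 1*max(1,0) = 1*1 = 1
f[3] = 1*max(2,1) = 1*2 = 2
f[4] = 2*max(2,1) = 2*2 = 4
f[5] = 2*max(3,2) = 2*3 = 6
f[6] = 3*max(3,2) = 3*3 = 9
f[7] = 2*max(5,6) = 2*6 = 12
One optimal split: 3 + 2 + 2; product 3*2*2 = 12.

12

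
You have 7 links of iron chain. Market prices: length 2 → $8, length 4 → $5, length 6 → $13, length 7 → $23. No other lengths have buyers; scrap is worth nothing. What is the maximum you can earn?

Let r[k] be the best obtainable value from length k. For each k, try every first piece i and keep the best of price[i] + r[k−i].
r[1] = 0
r[2] = 8
r[3] = 8
r[4] = 16  (first piece 2, then r[2]=8)
r[5] = 16
r[6] = 24  (first piece 2, then r[4]=16)
r[7] = 24
One optimal cutting: pieces 2 + 2 + 2 with 1 link of scrap → $24.

24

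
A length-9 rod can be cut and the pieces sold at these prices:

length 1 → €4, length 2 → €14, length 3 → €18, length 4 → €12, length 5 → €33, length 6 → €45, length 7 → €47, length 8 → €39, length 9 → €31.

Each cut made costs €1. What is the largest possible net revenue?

62

Build net[k] bottom-up: net[k] = max over allowed piece i of (p[i] + net[k−i]) − 1 per cut.
net[1] = 4
net[2] = 14
net[3] = 18
net[4] = 27  (first piece 2, then net[2]=14)
net[5] = 33
net[6] = 45
net[7] = 48  (first piece 1, then net[6]=45)
net[8] = 58  (first piece 2, then net[6]=45)
net[9] = 62  (first piece 3, then net[6]=45)
One optimal plan: pieces 6 + 3 (1 cut) → €63 − €1 = €62.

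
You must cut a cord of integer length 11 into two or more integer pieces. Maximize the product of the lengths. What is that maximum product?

Fill m[k] for k=2..11: at each k try every first piece i and multiply by the better of (k−i) uncut or m[k−i].
Small cases: m[2]=1, m[3]=2.
m[4] = max(1×3, 2×2, 3×1) = 4
m[5] = max(1×4, 2×3, 3×2, 4×1) = 6
m[6] = max(1×6, 2×4, 3×3, 4×2, 5×1) = 9
m[7] = max(1×9, 2×6, 3×4, 4×3, 5×2, 6×1) = 12
m[8] = max(1×12, 2×9, 3×6, …, 6×2, 7×1) = 18
m[9] = max(1×18, 2×12, 3×9, …, 7×2, 8×1) = 27
m[10] = max(1×27, 2×18, 3×12, …, 8×2, 9×1) = 36
m[11] = max(1×36, 2×27, 3×18, …, 9×2, 10×1) = 54
One optimal split: 3 + 3 + 3 + 2; product 3×3×3×2 = 54.

54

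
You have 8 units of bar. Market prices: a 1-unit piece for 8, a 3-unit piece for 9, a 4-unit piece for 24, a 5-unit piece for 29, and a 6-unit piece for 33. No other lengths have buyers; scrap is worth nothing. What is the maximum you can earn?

Build best[k] bottom-up: best[k] = max over allowed piece i of (p[i] + best[k−i]).
best[1] = 8
best[2] = 16  (first piece 1, then best[1]=8)
best[3] = 24  (first piece 1, then best[2]=16)
best[4] = 32  (first piece 1, then best[3]=24)
best[5] = 40  (first piece 1, then best[4]=32)
best[6] = 48  (first piece 1, then best[5]=40)
best[7] = 56  (first piece 1, then best[6]=48)
best[8] = 64  (first piece 1, then best[7]=56)
One optimal cutting: 1 + 1 + 1 + 1 + 1 + 1 + 1 + 1 → 64.

64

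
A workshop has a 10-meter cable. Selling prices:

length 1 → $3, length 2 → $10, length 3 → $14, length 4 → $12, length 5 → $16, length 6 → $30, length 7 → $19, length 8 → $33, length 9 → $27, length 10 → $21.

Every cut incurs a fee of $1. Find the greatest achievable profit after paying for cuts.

Build v[k] bottom-up: v[k] = max over allowed piece i of (p[i] + v[k−i]) − 1 per cut.
v[1] = 3
v[2] = max(3+3-1, 10+0) = 10
v[3] = max(3+10-1, 10+3-1, 14+0) = 14
v[4] = max(3+14-1, 10+10-1, 14+3-1, 12+0) = 19
v[5] = max(3+19-1, 10+14-1, 14+10-1, 12+3-1, 16+0) = 23
v[6] = max(3+23-1, 10+19-1, 14+14-1, 12+10-1, 16+3-1, 30+0) = 30
v[7] = max(3+30-1, 10+23-1, 14+19-1, …, 30+3-1, 19+0) = 32
v[8] = max(3+32-1, 10+30-1, 14+23-1, …, 19+3-1, 33+0) = 39
v[9] = max(3+39-1, 10+32-1, 14+30-1, …, 33+3-1, 27+0) = 43
v[10] = max(3+43-1, 10+39-1, 14+32-1, …, 27+3-1, 21+0) = 48
One optimal plan: pieces 6 + 2 + 2 (2 cuts) → $50 − $2 = $48.

48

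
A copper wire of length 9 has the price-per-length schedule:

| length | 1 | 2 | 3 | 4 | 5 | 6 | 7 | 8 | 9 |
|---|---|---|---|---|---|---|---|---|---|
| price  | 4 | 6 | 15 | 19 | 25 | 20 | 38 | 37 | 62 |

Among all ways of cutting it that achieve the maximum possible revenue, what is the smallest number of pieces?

1

Let r[k] be the best obtainable value from length k. For each k, try every first piece i and keep the best of price[i] + r[k−i].
r[1] = 4
r[2] = 8  (first piece 1, then r[1]=4)
r[3] = 15
r[4] = 19  (first piece 1, then r[3]=15)
r[5] = 25
r[6] = 30  (first piece 3, then r[3]=15)
r[7] = 38
r[8] = 42  (first piece 1, then r[7]=38)
r[9] = 62
Maximum revenue is €62.
Now minimize piece count subject to staying optimal: for each k, pieces[k] = 1 + min over i with p[i]+r[k−i]=r[k] of pieces[k−i].
pieces[6] = 2
pieces[7] = 1
pieces[8] = 2
pieces[9] = 1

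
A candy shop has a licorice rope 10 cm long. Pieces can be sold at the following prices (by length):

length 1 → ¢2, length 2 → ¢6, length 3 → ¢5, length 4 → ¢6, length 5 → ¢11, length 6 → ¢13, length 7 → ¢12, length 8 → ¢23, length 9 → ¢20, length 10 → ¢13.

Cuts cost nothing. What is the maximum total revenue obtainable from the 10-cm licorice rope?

30

Consider every possible first cut. v[k] is the best of p[i]+v[k−i] over all sellable i≤k.
v[1] = 2
v[2] = max(2+2, 6+0) = 6
v[3] = max(2+6, 6+2, 5+0) = 8
v[4] = max(2+8, 6+6, 5+2, 6+0) = 12
v[5] = max(2+12, 6+8, 5+6, 6+2, 11+0) = 14
v[6] = max(2+14, 6+12, 5+8, 6+6, 11+2, 13+0) = 18
v[7] = max(2+18, 6+14, 5+12, …, 13+2, 12+0) = 20
v[8] = max(2+20, 6+18, 5+14, …, 12+2, 23+0) = 24
v[9] = max(2+24, 6+20, 5+18, …, 23+2, 20+0) = 26
v[10] = max(2+26, 6+24, 5+20, …, 20+2, 13+0) = 30
One optimal cutting: 2 + 2 + 2 + 2 + 2 → ¢6 + ¢6 + ¢6 + ¢6 + ¢6 = ¢30.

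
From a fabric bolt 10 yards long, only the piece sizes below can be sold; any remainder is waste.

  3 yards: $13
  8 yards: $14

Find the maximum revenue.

Build best[k] bottom-up: best[k] = max over allowed piece i of (p[i] + best[k−i]).
best[1] = 0
best[2] = 0
best[3] = 13
best[4] = 13
best[5] = 13
best[6] = 26  (first piece 3, then best[3]=13)
best[7] = 26
best[8] = 26
best[9] = 39  (first piece 3, then best[6]=26)
best[10] = 39
One optimal cutting: pieces 3 + 3 + 3 with 1 yard of scrap → $39.

39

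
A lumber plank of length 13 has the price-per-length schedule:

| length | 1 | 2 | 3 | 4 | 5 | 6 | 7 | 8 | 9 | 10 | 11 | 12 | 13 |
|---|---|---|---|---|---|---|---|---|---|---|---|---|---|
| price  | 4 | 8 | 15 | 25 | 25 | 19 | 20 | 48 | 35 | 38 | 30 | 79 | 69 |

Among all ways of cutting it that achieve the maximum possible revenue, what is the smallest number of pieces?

Build r[k] bottom-up: r[k] = max over allowed piece i of (p[i] + r[k−i]).
r[1] = 4
r[2] = 8  (first piece 1, then r[1]=4)
r[3] = 15
r[4] = 25
r[5] = 29  (first piece 1, then r[4]=25)
r[6] = 33  (first piece 1, then r[5]=29)
r[7] = 40  (first piece 3, then r[4]=25)
r[8] = 50  (first piece 4, then r[4]=25)
r[9] = 54  (first piece 1, then r[8]=50)
r[10] = 58  (first piece 1, then r[9]=54)
r[11] = 65  (first piece 3, then r[8]=50)
r[12] = 79
r[13] = 83  (first piece 1, then r[12]=79)
Maximum revenue is $83.
Now minimize piece count subject to staying optimal: for each k, pieces[k] = 1 + min over i with p[i]+r[k−i]=r[k] of pieces[k−i].
pieces[10] = 3
pieces[11] = 3
pieces[12] = 1
pieces[13] = 2

2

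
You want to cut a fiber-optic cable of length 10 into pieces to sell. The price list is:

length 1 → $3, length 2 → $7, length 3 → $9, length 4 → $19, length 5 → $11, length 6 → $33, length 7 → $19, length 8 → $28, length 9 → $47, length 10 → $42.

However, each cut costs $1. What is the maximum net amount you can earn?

51

Build net[k] bottom-up: net[k] = max over allowed piece i of (p[i] + net[k−i]) − 1 per cut.
net[1] = 3
net[2] = max(3+3-1, 7+0) = 7
net[3] = max(3+7-1, 7+3-1, 9+0) = 9
net[4] = max(3+9-1, 7+7-1, 9+3-1, 19+0) = 19
net[5] = max(3+19-1, 7+9-1, 9+7-1, 19+3-1, 11+0) = 21
net[6] = max(3+21-1, 7+19-1, 9+9-1, 19+7-1, 11+3-1, 33+0) = 33
net[7] = max(3+33-1, 7+21-1, 9+19-1, …, 33+3-1, 19+0) = 35
net[8] = max(3+35-1, 7+33-1, 9+21-1, …, 19+3-1, 28+0) = 39
net[9] = max(3+39-1, 7+35-1, 9+33-1, …, 28+3-1, 47+0) = 47
net[10] = max(3+47-1, 7+39-1, 9+35-1, …, 47+3-1, 42+0) = 51
One optimal plan: pieces 6 + 4 (1 cut) → $52 − $1 = $51.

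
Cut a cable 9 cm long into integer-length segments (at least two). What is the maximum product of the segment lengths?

27

Let m[k] be the best product for length k (with at least one cut). For each first piece i, the rest contributes max(k−i, m[k−i]).
m[2] = 1*max(1,0) = 1*1 = 1
m[3] = max(1*2, 2*1) = 2
m[4] = max(1*3, 2*2, 3*1) = 4
m[5] = max(1*4, 2*3, 3*2, 4*1) = 6
m[6] = max(1*6, 2*4, 3*3, 4*2, 5*1) = 9
m[7] = max(1*9, 2*6, 3*4, 4*3, 5*2, 6*1) = 12
m[8] = max(1*12, 2*9, 3*6, …, 6*2, 7*1) = 18
m[9] = max(1*18, 2*12, 3*9, …, 7*2, 8*1) = 27
One optimal split: 3 + 3 + 3; product 3*3*3 = 27.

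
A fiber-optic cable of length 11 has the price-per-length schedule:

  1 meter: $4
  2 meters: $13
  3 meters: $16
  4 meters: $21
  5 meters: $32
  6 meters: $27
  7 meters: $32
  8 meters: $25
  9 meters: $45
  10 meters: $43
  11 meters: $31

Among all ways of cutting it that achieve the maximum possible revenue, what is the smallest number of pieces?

Let r[k] be the best obtainable value from length k. For each k, try every first piece i and keep the best of price[i] + r[k−i].
r[1] = 4
r[2] = 13
r[3] = 17  (first piece 1, then r[2]=13)
r[4] = 26  (first piece 2, then r[2]=13)
r[5] = 32
r[6] = 39  (first piece 2, then r[4]=26)
r[7] = 45  (first piece 2, then r[5]=32)
r[8] = 52  (first piece 2, then r[6]=39)
r[9] = 58  (first piece 2, then r[7]=45)
r[10] = 65  (first piece 2, then r[8]=52)
r[11] = 71  (first piece 2, then r[9]=58)
Maximum revenue is $71.
Now minimize piece count subject to staying optimal: for each k, pieces[k] = 1 + min over i with p[i]+r[k−i]=r[k] of pieces[k−i].
pieces[8] = 4
pieces[9] = 3
pieces[10] = 5
pieces[11] = 4

4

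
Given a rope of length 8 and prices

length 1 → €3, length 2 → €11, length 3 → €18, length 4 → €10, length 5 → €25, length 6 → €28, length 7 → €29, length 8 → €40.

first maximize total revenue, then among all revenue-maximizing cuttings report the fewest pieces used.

Let r[k] be the best obtainable value from length k. For each k, try every first piece i and keep the best of price[i] + r[k−i].
r[1] = 3
r[2] = 11
r[3] = 18
r[4] = 22  (first piece 2, then r[2]=11)
r[5] = 29  (first piece 2, then r[3]=18)
r[6] = 36  (first piece 3, then r[3]=18)
r[7] = 40  (first piece 2, then r[5]=29)
r[8] = 47  (first piece 2, then r[6]=36)
Maximum revenue is €47.
Now minimize piece count subject to staying optimal: for each k, pieces[k] = 1 + min over i with p[i]+r[k−i]=r[k] of pieces[k−i].
pieces[5] = 2
pieces[6] = 2
pieces[7] = 3
pieces[8] = 3

3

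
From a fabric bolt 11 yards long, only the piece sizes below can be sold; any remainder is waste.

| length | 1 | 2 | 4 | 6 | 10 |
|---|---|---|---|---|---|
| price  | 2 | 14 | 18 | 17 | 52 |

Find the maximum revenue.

Consider every possible first cut. best[k] is the best of p[i]+best[k−i] over all sellable i≤k.
best[1] = 2
best[2] = max(2+2, 14+0) = 14
best[3] = max(2+14, 14+2) = 16
best[4] = max(2+16, 14+14, 18+0) = 28
best[5] = max(2+28, 14+16, 18+2) = 30
best[6] = max(2+30, 14+28, 18+14, 17+0) = 42
best[7] = max(2+42, 14+30, 18+16, 17+2) = 44
best[8] = max(2+44, 14+42, 18+28, 17+14) = 56
best[9] = max(2+56, 14+44, 18+30, 17+16) = 58
best[10] = max(2+58, 14+56, 18+42, 17+28, 52+0) = 70
best[11] = max(2+70, 14+58, 18+44, 17+30, 52+2) = 72
One optimal cutting: 2 + 2 + 2 + 2 + 2 + 1 → $72.

72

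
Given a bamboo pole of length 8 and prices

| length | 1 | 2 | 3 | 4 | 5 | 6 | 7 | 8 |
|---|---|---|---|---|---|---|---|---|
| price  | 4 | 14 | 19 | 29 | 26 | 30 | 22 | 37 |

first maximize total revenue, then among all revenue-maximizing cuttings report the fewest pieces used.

Consider every possible first cut. r[k] is the best of p[i]+r[k−i] over all sellable i≤k.
r[1] = 4
r[2] = 14
r[3] = 19
r[4] = 29
r[5] = 33  (first piece 1, then r[4]=29)
r[6] = 43  (first piece 2, then r[4]=29)
r[7] = 48  (first piece 3, then r[4]=29)
r[8] = 58  (first piece 4, then r[4]=29)
Maximum revenue is $58.
Now minimize piece count subject to staying optimal: for each k, pieces[k] = 1 + min over i with p[i]+r[k−i]=r[k] of pieces[k−i].
pieces[5] = 2
pieces[6] = 2
pieces[7] = 2
pieces[8] = 2

2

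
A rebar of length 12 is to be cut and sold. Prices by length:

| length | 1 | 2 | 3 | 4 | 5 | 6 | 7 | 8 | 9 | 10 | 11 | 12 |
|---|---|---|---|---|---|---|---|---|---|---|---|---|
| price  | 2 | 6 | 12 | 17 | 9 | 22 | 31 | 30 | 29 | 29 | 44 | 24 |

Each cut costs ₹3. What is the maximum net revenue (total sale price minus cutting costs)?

Build v[k] bottom-up: v[k] = max over allowed piece i of (p[i] + v[k−i]) − 3 per cut.
v[1] = 2
v[2] = 6
v[3] = 12
v[4] = 17
v[5] = 16  (first piece 1, then v[4]=17)
v[6] = 22
v[7] = 31
v[8] = 31  (first piece 4, then v[4]=17)
v[9] = 34  (first piece 2, then v[7]=31)
v[10] = 40  (first piece 3, then v[7]=31)
v[11] = 45  (first piece 4, then v[7]=31)
v[12] = 45  (first piece 4, then v[8]=31)
One optimal plan: pieces 4 + 4 + 4 (2 cuts) → ₹51 − ₹6 = ₹45.

45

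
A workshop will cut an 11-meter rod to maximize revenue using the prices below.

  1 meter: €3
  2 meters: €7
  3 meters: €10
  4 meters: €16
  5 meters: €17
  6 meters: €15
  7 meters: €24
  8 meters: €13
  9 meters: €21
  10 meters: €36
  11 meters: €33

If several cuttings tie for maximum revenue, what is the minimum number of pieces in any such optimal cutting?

3

Consider every possible first cut. r[k] is the best of p[i]+r[k−i] over all sellable i≤k.
r[1] = 3
r[2] = 7
r[3] = 10  (first piece 1, then r[2]=7)
r[4] = 16
r[5] = 19  (first piece 1, then r[4]=16)
r[6] = 23  (first piece 2, then r[4]=16)
r[7] = 26  (first piece 1, then r[6]=23)
r[8] = 32  (first piece 4, then r[4]=16)
r[9] = 35  (first piece 1, then r[8]=32)
r[10] = 39  (first piece 2, then r[8]=32)
r[11] = 42  (first piece 1, then r[10]=39)
Maximum revenue is €42.
Now minimize piece count subject to staying optimal: for each k, pieces[k] = 1 + min over i with p[i]+r[k−i]=r[k] of pieces[k−i].
pieces[8] = 2
pieces[9] = 3
pieces[10] = 3
pieces[11] = 3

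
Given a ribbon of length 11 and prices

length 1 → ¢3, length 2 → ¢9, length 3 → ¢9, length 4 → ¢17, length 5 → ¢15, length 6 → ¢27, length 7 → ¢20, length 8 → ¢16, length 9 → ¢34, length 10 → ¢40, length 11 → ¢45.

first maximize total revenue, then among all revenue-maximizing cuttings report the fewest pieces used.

Consider every possible first cut. r[k] is the best of p[i]+r[k−i] over all sellable i≤k.
r[1] = 3
r[2] = 9
r[3] = 12  (first piece 1, then r[2]=9)
r[4] = 18  (first piece 2, then r[2]=9)
r[5] = 21  (first piece 1, then r[4]=18)
r[6] = 27  (first piece 2, then r[4]=18)
r[7] = 30  (first piece 1, then r[6]=27)
r[8] = 36  (first piece 2, then r[6]=27)
r[9] = 39  (first piece 1, then r[8]=36)
r[10] = 45  (first piece 2, then r[8]=36)
r[11] = 48  (first piece 1, then r[10]=45)
Maximum revenue is ¢48.
Now minimize piece count subject to staying optimal: for each k, pieces[k] = 1 + min over i with p[i]+r[k−i]=r[k] of pieces[k−i].
pieces[8] = 2
pieces[9] = 3
pieces[10] = 3
pieces[11] = 4

4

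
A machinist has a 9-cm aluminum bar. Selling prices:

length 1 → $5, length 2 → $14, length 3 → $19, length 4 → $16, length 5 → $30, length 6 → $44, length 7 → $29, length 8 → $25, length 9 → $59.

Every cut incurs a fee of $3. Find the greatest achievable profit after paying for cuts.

Build v[k] bottom-up: v[k] = max over allowed piece i of (p[i] + v[k−i]) − 3 per cut.
v[1] = 5
v[2] = max(5+5-3, 14+0) = 14
v[3] = max(5+14-3, 14+5-3, 19+0) = 19
v[4] = max(5+19-3, 14+14-3, 19+5-3, 16+0) = 25
v[5] = max(5+25-3, 14+19-3, 19+14-3, 16+5-3, 30+0) = 30
v[6] = max(5+30-3, 14+25-3, 19+19-3, 16+14-3, 30+5-3, 44+0) = 44
v[7] = max(5+44-3, 14+30-3, 19+25-3, …, 44+5-3, 29+0) = 46
v[8] = max(5+46-3, 14+44-3, 19+30-3, …, 29+5-3, 25+0) = 55
v[9] = max(5+55-3, 14+46-3, 19+44-3, …, 25+5-3, 59+0) = 60
One optimal plan: pieces 6 + 3 (1 cut) → $63 − $3 = $60.

60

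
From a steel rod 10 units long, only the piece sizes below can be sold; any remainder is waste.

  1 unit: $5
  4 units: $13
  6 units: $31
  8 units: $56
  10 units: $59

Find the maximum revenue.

Let r[k] be the best obtainable value from length k. For each k, try every first piece i and keep the best of price[i] + r[k−i].
r[1] = 5
r[2] = 10  (first piece 1, then r[1]=5)
r[3] = 15  (first piece 1, then r[2]=10)
r[4] = 20  (first piece 1, then r[3]=15)
r[5] = 25  (first piece 1, then r[4]=20)
r[6] = 31
r[7] = 36  (first piece 1, then r[6]=31)
r[8] = 56
r[9] = 61  (first piece 1, then r[8]=56)
r[10] = 66  (first piece 1, then r[9]=61)
One optimal cutting: 8 + 1 + 1 → $66.

66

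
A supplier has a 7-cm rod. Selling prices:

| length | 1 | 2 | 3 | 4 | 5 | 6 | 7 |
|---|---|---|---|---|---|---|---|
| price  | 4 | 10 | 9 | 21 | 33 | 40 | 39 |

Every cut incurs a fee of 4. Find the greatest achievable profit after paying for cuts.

40

Build net[k] bottom-up: net[k] = max over allowed piece i of (p[i] + net[k−i]) − 4 per cut.
net[1] = 4
net[2] = max(4+4-4, 10+0) = 10
net[3] = max(4+10-4, 10+4-4, 9+0) = 10
net[4] = max(4+10-4, 10+10-4, 9+4-4, 21+0) = 21
net[5] = max(4+21-4, 10+10-4, 9+10-4, 21+4-4, 33+0) = 33
net[6] = max(4+33-4, 10+21-4, 9+10-4, 21+10-4, 33+4-4, 40+0) = 40
net[7] = max(4+40-4, 10+33-4, 9+21-4, …, 40+4-4, 39+0) = 40
One optimal plan: pieces 6 + 1 (1 cut) → 44 − 4 = 40.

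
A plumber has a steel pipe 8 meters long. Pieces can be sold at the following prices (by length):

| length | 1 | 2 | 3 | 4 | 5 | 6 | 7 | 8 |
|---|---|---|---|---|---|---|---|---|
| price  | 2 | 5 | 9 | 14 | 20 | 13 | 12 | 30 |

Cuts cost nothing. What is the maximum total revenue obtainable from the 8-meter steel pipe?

30

Consider every possible first cut. r[k] is the best of p[i]+r[k−i] over all sellable i≤k.
r[1] = 2
r[2] = max(2+2, 5+0) = 5
r[3] = max(2+5, 5+2, 9+0) = 9
r[4] = max(2+9, 5+5, 9+2, 14+0) = 14
r[5] = max(2+14, 5+9, 9+5, 14+2, 20+0) = 20
r[6] = max(2+20, 5+14, 9+9, 14+5, 20+2, 13+0) = 22
r[7] = max(2+22, 5+20, 9+14, …, 13+2, 12+0) = 25
r[8] = max(2+25, 5+22, 9+20, …, 12+2, 30+0) = 30
Best is to sell the whole 8-meter piece uncut for $30.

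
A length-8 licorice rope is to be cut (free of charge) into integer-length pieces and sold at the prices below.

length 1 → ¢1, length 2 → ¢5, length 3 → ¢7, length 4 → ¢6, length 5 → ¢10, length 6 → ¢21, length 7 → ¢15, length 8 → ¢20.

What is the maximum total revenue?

26

Consider every possible first cut. best[k] is the best of p[i]+best[k−i] over all sellable i≤k.
best[1] = 1
best[2] = 5
best[3] = 7
best[4] = 10  (first piece 2, then best[2]=5)
best[5] = 12  (first piece 2, then best[3]=7)
best[6] = 21
best[7] = 22  (first piece 1, then best[6]=21)
best[8] = 26  (first piece 2, then best[6]=21)
One optimal cutting: 6 + 2 → ¢21 + ¢5 = ¢26.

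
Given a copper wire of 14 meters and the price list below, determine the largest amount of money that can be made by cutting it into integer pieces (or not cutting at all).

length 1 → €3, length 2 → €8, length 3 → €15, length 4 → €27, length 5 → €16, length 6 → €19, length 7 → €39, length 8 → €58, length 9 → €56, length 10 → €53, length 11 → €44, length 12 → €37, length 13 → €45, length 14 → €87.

93

Build r[k] bottom-up: r[k] = max over allowed piece i of (p[i] + r[k−i]).
r[1] = 3
r[2] = 8
r[3] = 15
r[4] = 27
r[5] = 30  (first piece 1, then r[4]=27)
r[6] = 35  (first piece 2, then r[4]=27)
r[7] = 42  (first piece 3, then r[4]=27)
r[8] = 58
r[9] = 61  (first piece 1, then r[8]=58)
r[10] = 66  (first piece 2, then r[8]=58)
r[11] = 73  (first piece 3, then r[8]=58)
r[12] = 85  (first piece 4, then r[8]=58)
r[13] = 88  (first piece 1, then r[12]=85)
r[14] = 93  (first piece 2, then r[12]=85)
One optimal cutting: 8 + 4 + 2 → €58 + €27 + €8 = €93.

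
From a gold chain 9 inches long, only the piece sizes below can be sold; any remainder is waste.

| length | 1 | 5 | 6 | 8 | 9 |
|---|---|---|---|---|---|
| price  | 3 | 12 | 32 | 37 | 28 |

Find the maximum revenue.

41

Consider every possible first cut. best[k] is the best of p[i]+best[k−i] over all sellable i≤k.
best[1] = 3
best[2] = 6  (first piece 1, then best[1]=3)
best[3] = 9  (first piece 1, then best[2]=6)
best[4] = 12  (first piece 1, then best[3]=9)
best[5] = max(3+12, 12+0) = 15
best[6] = max(3+15, 12+3, 32+0) = 32
best[7] = max(3+32, 12+6, 32+3) = 35
best[8] = max(3+35, 12+9, 32+6, 37+0) = 38
best[9] = max(3+38, 12+12, 32+9, 37+3, 28+0) = 41
One optimal cutting: 6 + 1 + 1 + 1 → $41.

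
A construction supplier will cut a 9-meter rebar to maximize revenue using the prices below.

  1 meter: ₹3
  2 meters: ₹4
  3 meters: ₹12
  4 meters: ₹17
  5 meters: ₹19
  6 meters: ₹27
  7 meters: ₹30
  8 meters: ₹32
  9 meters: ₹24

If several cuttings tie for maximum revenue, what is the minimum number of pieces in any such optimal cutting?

Let r[k] be the best obtainable value from length k. For each k, try every first piece i and keep the best of price[i] + r[k−i].
r[1] = 3
r[2] = max(3+3, 4+0) = 6
r[3] = max(3+6, 4+3, 12+0) = 12
r[4] = max(3+12, 4+6, 12+3, 17+0) = 17
r[5] = max(3+17, 4+12, 12+6, 17+3, 19+0) = 20
r[6] = max(3+20, 4+17, 12+12, 17+6, 19+3, 27+0) = 27
r[7] = max(3+27, 4+20, 12+17, …, 27+3, 30+0) = 30
r[8] = max(3+30, 4+27, 12+20, …, 30+3, 32+0) = 34
r[9] = max(3+34, 4+30, 12+27, …, 32+3, 24+0) = 39
Maximum revenue is ₹39.
Now minimize piece count subject to staying optimal: for each k, pieces[k] = 1 + min over i with p[i]+r[k−i]=r[k] of pieces[k−i].
pieces[6] = 1
pieces[7] = 1
pieces[8] = 2
pieces[9] = 2

2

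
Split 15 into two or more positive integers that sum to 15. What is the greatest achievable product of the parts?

Define prod[k] = max over 1≤i<k of i · max(k−i, prod[k−i]); the inner max lets the remainder stay uncut if that's better.
prod[2] = 1*max(1,0) = 1*1 = 1
prod[3] = max(1*2, 2*1) = 2
prod[4] = max(1*3, 2*2, 3*1) = 4
prod[5] = max(1*4, 2*3, 3*2, 4*1) = 6
prod[6] = max(1*6, 2*4, 3*3, 4*2, 5*1) = 9
prod[7] = max(1*9, 2*6, 3*4, 4*3, 5*2, 6*1) = 12
prod[8] = max(1*12, 2*9, 3*6, …, 6*2, 7*1) = 18
prod[9] = max(1*18, 2*12, 3*9, …, 7*2, 8*1) = 27
prod[10] = max(1*27, 2*18, 3*12, …, 8*2, 9*1) = 36
prod[11] = max(1*36, 2*27, 3*18, …, 9*2, 10*1) = 54
prod[12] = max(1*54, 2*36, 3*27, …, 10*2, 11*1) = 81
prod[13] = max(1*81, 2*54, 3*36, …, 11*2, 12*1) = 108
prod[14] = max(1*108, 2*81, 3*54, …, 12*2, 13*1) = 162
prod[15] = max(1*162, 2*108, 3*81, …, 13*2, 14*1) = 243
One optimal split: 3 + 3 + 3 + 3 + 3; product 3*3*3*3*3 = 243.

243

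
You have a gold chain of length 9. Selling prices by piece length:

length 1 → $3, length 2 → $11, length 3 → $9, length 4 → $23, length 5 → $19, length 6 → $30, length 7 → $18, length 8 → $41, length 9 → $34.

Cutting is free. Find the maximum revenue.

Consider every possible first cut. best[k] is the best of p[i]+best[k−i] over all sellable i≤k.
best[1] = 3
best[2] = 11
best[3] = 14  (first piece 1, then best[2]=11)
best[4] = 23
best[5] = 26  (first piece 1, then best[4]=23)
best[6] = 34  (first piece 2, then best[4]=23)
best[7] = 37  (first piece 1, then best[6]=34)
best[8] = 46  (first piece 4, then best[4]=23)
best[9] = 49  (first piece 1, then best[8]=46)
One optimal cutting: 4 + 4 + 1 → $23 + $23 + $3 = $49.

49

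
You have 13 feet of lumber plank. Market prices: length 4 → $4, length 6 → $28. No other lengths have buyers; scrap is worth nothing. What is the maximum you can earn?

56

Let f[k] be the best obtainable value from length k. For each k, try every first piece i and keep the best of price[i] + f[k−i].
f[1] = 0
f[2] = 0
f[3] = 0
f[4] = 4
f[5] = 4
f[6] = 28
f[7] = 28
f[8] = 28
f[9] = 28
f[10] = 32  (first piece 4, then f[6]=28)
f[11] = 32
f[12] = 56  (first piece 6, then f[6]=28)
f[13] = 56
One optimal cutting: pieces 6 + 6 with 1 foot of scrap → $56.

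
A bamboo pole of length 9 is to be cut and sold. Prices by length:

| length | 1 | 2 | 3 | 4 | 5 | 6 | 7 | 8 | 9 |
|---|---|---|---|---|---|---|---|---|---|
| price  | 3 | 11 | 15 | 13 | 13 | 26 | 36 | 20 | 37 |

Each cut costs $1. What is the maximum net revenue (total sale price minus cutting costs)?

Let v[k] be the best obtainable value from length k. For each k, try every first piece i and keep the best of price[i] + v[k−i] minus the 1 cut fee when i<k.
v[1] = 3
v[2] = 11
v[3] = 15
v[4] = 21  (first piece 2, then v[2]=11)
v[5] = 25  (first piece 2, then v[3]=15)
v[6] = 31  (first piece 2, then v[4]=21)
v[7] = 36
v[8] = 41  (first piece 2, then v[6]=31)
v[9] = 46  (first piece 2, then v[7]=36)
One optimal plan: pieces 7 + 2 (1 cut) → $47 − $1 = $46.

46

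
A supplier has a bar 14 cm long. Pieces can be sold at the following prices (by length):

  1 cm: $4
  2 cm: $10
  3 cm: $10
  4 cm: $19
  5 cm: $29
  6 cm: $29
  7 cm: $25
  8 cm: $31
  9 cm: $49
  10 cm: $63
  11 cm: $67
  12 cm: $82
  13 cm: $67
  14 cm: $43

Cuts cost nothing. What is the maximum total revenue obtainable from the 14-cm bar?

Build v[k] bottom-up: v[k] = max over allowed piece i of (p[i] + v[k−i]).
v[1] = 4
v[2] = max(4+4, 10+0) = 10
v[3] = max(4+10, 10+4, 10+0) = 14
v[4] = max(4+14, 10+10, 10+4, 19+0) = 20
v[5] = max(4+20, 10+14, 10+10, 19+4, 29+0) = 29
v[6] = max(4+29, 10+20, 10+14, 19+10, 29+4, 29+0) = 33
v[7] = max(4+33, 10+29, 10+20, …, 29+4, 25+0) = 39
v[8] = max(4+39, 10+33, 10+29, …, 25+4, 31+0) = 43
v[9] = max(4+43, 10+39, 10+33, …, 31+4, 49+0) = 49
v[10] = max(4+49, 10+43, 10+39, …, 49+4, 63+0) = 63
v[11] = max(4+63, 10+49, 10+43, …, 63+4, 67+0) = 67
v[12] = max(4+67, 10+63, 10+49, …, 67+4, 82+0) = 82
v[13] = max(4+82, 10+67, 10+63, …, 82+4, 67+0) = 86
v[14] = max(4+86, 10+82, 10+67, …, 67+4, 43+0) = 92
One optimal cutting: 12 + 2 → $82 + $10 = $92.

92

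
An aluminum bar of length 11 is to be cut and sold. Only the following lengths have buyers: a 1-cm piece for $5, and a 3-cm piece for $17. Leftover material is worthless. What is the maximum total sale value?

61

Let f[k] be the best obtainable value from length k. For each k, try every first piece i and keep the best of price[i] + f[k−i].
f[1] = 5
f[2] = 10  (first piece 1, then f[1]=5)
f[3] = max(5+10, 17+0) = 17
f[4] = max(5+17, 17+5) = 22
f[5] = max(5+22, 17+10) = 27
f[6] = max(5+27, 17+17) = 34
f[7] = max(5+34, 17+22) = 39
f[8] = max(5+39, 17+27) = 44
f[9] = max(5+44, 17+34) = 51
f[10] = max(5+51, 17+39) = 56
f[11] = max(5+56, 17+44) = 61
One optimal cutting: 3 + 3 + 3 + 1 + 1 → $61.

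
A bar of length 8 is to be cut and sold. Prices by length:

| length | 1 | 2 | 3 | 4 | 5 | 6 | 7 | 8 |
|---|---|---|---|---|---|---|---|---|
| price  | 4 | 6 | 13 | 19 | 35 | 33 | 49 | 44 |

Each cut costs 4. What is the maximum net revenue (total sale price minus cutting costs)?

Consider every possible first cut. net[k] is the best of p[i]+net[k−i] over all sellable i≤k, charging 4 whenever i<k.
net[1] = 4
net[2] = max(4+4-4, 6+0) = 6
net[3] = max(4+6-4, 6+4-4, 13+0) = 13
net[4] = max(4+13-4, 6+6-4, 13+4-4, 19+0) = 19
net[5] = max(4+19-4, 6+13-4, 13+6-4, 19+4-4, 35+0) = 35
net[6] = max(4+35-4, 6+19-4, 13+13-4, 19+6-4, 35+4-4, 33+0) = 35
net[7] = max(4+35-4, 6+35-4, 13+19-4, …, 33+4-4, 49+0) = 49
net[8] = max(4+49-4, 6+35-4, 13+35-4, …, 49+4-4, 44+0) = 49
One optimal plan: pieces 7 + 1 (1 cut) → 53 − 4 = 49.

49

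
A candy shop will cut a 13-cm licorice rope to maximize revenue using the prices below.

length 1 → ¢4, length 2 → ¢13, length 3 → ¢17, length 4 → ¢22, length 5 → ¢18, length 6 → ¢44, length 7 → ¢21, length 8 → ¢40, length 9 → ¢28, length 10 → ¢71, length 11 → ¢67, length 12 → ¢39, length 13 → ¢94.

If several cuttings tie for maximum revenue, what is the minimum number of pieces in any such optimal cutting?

Consider every possible first cut. r[k] is the best of p[i]+r[k−i] over all sellable i≤k.
r[1] = 4
r[2] = max(4+4, 13+0) = 13
r[3] = max(4+13, 13+4, 17+0) = 17
r[4] = max(4+17, 13+13, 17+4, 22+0) = 26
r[5] = max(4+26, 13+17, 17+13, 22+4, 18+0) = 30
r[6] = max(4+30, 13+26, 17+17, 22+13, 18+4, 44+0) = 44
r[7] = max(4+44, 13+30, 17+26, …, 44+4, 21+0) = 48
r[8] = max(4+48, 13+44, 17+30, …, 21+4, 40+0) = 57
r[9] = max(4+57, 13+48, 17+44, …, 40+4, 28+0) = 61
r[10] = max(4+61, 13+57, 17+48, …, 28+4, 71+0) = 71
r[11] = max(4+71, 13+61, 17+57, …, 71+4, 67+0) = 75
r[12] = max(4+75, 13+71, 17+61, …, 67+4, 39+0) = 88
r[13] = max(4+88, 13+75, 17+71, …, 39+4, 94+0) = 94
Maximum revenue is ¢94.
Now minimize piece count subject to staying optimal: for each k, pieces[k] = 1 + min over i with p[i]+r[k−i]=r[k] of pieces[k−i].
pieces[10] = 1
pieces[11] = 2
pieces[12] = 2
pieces[13] = 1

1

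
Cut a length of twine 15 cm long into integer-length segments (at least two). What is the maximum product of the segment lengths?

Let g[k] be the best product for length k (with at least one cut). For each first piece i, the rest contributes max(k−i, g[k−i]).
g[2] = 1·max(1,0) = 1·1 = 1
g[3] = max(1·2, 2·1) = 2
g[4] = max(1·3, 2·2, 3·1) = 4
g[5] = max(1·4, 2·3, 3·2, 4·1) = 6
g[6] = max(1·6, 2·4, 3·3, 4·2, 5·1) = 9
g[7] = max(1·9, 2·6, 3·4, 4·3, 5·2, 6·1) = 12
g[8] = max(1·12, 2·9, 3·6, …, 6·2, 7·1) = 18
g[9] = max(1·18, 2·12, 3·9, …, 7·2, 8·1) = 27
g[10] = max(1·27, 2·18, 3·12, …, 8·2, 9·1) = 36
g[11] = max(1·36, 2·27, 3·18, …, 9·2, 10·1) = 54
g[12] = max(1·54, 2·36, 3·27, …, 10·2, 11·1) = 81
g[13] = max(1·81, 2·54, 3·36, …, 11·2, 12·1) = 108
g[14] = max(1·108, 2·81, 3·54, …, 12·2, 13·1) = 162
g[15] = max(1·162, 2·108, 3·81, …, 13·2, 14·1) = 243
One optimal split: 3 + 3 + 3 + 3 + 3; product 3·3·3·3·3 = 243.

243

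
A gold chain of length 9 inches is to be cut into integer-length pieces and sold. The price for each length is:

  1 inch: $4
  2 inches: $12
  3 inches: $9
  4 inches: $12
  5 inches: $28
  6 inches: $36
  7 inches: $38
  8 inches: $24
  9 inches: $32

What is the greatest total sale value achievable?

Consider every possible first cut. R[k] is the best of p[i]+R[k−i] over all sellable i≤k.
R[1] = 4
R[2] = 12
R[3] = 16  (first piece 1, then R[2]=12)
R[4] = 24  (first piece 2, then R[2]=12)
R[5] = 28  (first piece 1, then R[4]=24)
R[6] = 36  (first piece 2, then R[4]=24)
R[7] = 40  (first piece 1, then R[6]=36)
R[8] = 48  (first piece 2, then R[6]=36)
R[9] = 52  (first piece 1, then R[8]=48)
One optimal cutting: 2 + 2 + 2 + 2 + 1 → $12 + $12 + $12 + $12 + $4 = $52.

52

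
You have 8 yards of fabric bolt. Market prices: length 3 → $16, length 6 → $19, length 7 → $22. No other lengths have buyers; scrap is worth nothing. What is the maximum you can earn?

32

Let r[k] be the best obtainable value from length k. For each k, try every first piece i and keep the best of price[i] + r[k−i].
r[1] = 0
r[2] = 0
r[3] = 16
r[4] = 16
r[5] = 16
r[6] = max(16+16, 19+0) = 32
r[7] = max(16+16, 19+0, 22+0) = 32
r[8] = max(16+16, 19+0, 22+0) = 32
One optimal cutting: pieces 3 + 3 with 2 yards of scrap → $32.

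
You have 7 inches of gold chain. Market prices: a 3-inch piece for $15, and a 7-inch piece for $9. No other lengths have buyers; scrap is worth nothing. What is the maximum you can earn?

Consider every possible first cut. r[k] is the best of p[i]+r[k−i] over all sellable i≤k.
r[1] = 0
r[2] = 0
r[3] = 15
r[4] = 15
r[5] = 15
r[6] = 30  (first piece 3, then r[3]=15)
r[7] = max(15+15, 9+0) = 30
One optimal cutting: pieces 3 + 3 with 1 inch of scrap → $30.

30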